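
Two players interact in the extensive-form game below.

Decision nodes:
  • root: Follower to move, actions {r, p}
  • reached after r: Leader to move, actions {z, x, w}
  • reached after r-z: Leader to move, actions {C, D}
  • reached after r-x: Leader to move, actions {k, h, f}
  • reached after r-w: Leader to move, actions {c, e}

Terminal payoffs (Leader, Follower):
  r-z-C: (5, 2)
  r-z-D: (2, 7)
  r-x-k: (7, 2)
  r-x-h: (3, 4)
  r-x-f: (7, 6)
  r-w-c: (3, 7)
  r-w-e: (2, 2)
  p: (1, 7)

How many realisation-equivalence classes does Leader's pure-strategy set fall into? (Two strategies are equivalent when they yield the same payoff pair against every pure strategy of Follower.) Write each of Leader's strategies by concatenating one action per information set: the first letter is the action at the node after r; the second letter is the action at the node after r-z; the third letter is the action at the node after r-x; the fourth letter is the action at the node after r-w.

Leader has 36 pure strategies: zCkc, zCke, zChc, zChe, zCfc, zCfe, zDkc, zDke, zDhc, zDhe, zDfc, zDfe, xCkc, xCke, xChc, xChe, xCfc, xCfe, xDkc, xDke, xDhc, xDhe, xDfc, xDfe, wCkc, wCke, wChc, wChe, wCfc, wCfe, wDkc, wDke, wDhc, wDhe, wDfc, wDfe. Columns: r, p.
{zCkc, zCke, zChc, zChe, zCfc, zCfe} → row (5,2) (1,7)
{zDkc, zDke, zDhc, zDhe, zDfc, zDfe} → row (2,7) (1,7)
{xCkc, xCke, xDkc, xDke} → row (7,2) (1,7)
{xChc, xChe, xDhc, xDhe} → row (3,4) (1,7)
{xCfc, xCfe, xDfc, xDfe} → row (7,6) (1,7)
{wCkc, wChc, wCfc, wDkc, wDhc, wDfc} → row (3,7) (1,7)
{wCke, wChe, wCfe, wDke, wDhe, wDfe} → row (2,2) (1,7)
That's 7 distinct rows out of 36 strategies.

7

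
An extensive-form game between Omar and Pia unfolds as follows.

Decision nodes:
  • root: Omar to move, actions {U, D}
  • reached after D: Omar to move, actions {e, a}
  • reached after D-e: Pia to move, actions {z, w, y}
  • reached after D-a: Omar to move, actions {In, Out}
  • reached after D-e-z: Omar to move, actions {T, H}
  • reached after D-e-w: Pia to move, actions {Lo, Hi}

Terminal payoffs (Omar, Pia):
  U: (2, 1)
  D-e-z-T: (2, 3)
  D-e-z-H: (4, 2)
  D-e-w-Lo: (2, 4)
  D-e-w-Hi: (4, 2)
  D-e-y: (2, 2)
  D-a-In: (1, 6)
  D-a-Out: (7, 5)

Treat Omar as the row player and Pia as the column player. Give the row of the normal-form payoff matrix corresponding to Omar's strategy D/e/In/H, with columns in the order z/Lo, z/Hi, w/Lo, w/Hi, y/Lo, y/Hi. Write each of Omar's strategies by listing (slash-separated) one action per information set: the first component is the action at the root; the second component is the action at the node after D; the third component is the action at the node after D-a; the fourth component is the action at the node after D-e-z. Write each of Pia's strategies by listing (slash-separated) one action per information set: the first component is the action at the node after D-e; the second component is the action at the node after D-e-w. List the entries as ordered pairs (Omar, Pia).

vs z/Lo: Omar plays D → Omar plays e at [D] → Pia plays z at [D-e] → Omar plays H at [D-e-z] → (4, 2)
vs z/Hi: Omar plays D → Omar plays e at [D] → Pia plays z at [D-e] → Omar plays H at [D-e-z] → (4, 2)
vs w/Lo: Omar plays D → Omar plays e at [D] → Pia plays w at [D-e] → Pia plays Lo at [D-e-w] → (2, 4)
vs w/Hi: Omar plays D → Omar plays e at [D] → Pia plays w at [D-e] → Pia plays Hi at [D-e-w] → (4, 2)
vs y/Lo: Omar plays D → Omar plays e at [D] → Pia plays y at [D-e] → (2, 2)
vs y/Hi: Omar plays D → Omar plays e at [D] → Pia plays y at [D-e] → (2, 2)

(4,2) (4,2) (2,4) (4,2) (2,2) (2,2)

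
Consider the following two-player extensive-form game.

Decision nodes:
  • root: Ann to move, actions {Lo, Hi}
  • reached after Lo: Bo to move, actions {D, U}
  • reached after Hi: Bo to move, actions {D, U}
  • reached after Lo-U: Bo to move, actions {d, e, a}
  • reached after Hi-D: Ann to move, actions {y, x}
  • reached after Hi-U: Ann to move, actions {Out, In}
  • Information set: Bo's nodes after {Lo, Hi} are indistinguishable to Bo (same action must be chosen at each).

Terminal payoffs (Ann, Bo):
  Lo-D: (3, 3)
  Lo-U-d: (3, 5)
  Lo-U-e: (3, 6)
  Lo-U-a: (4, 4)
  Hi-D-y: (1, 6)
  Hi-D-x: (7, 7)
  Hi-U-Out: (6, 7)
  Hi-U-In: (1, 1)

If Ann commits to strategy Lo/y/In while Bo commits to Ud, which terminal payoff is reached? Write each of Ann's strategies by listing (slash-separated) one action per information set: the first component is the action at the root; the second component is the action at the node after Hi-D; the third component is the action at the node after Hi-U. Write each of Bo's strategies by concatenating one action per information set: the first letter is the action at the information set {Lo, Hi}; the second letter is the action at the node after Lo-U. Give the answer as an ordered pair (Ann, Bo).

(3, 5)

Trace the play path from the root:
  Ann plays Lo
  Bo plays U at [Lo]
  Bo plays d at [Lo-U]
→ terminal payoff (3, 5).
(Ann's choice at the node after Hi-D is never reached on this path, so it doesn't affect the outcome.)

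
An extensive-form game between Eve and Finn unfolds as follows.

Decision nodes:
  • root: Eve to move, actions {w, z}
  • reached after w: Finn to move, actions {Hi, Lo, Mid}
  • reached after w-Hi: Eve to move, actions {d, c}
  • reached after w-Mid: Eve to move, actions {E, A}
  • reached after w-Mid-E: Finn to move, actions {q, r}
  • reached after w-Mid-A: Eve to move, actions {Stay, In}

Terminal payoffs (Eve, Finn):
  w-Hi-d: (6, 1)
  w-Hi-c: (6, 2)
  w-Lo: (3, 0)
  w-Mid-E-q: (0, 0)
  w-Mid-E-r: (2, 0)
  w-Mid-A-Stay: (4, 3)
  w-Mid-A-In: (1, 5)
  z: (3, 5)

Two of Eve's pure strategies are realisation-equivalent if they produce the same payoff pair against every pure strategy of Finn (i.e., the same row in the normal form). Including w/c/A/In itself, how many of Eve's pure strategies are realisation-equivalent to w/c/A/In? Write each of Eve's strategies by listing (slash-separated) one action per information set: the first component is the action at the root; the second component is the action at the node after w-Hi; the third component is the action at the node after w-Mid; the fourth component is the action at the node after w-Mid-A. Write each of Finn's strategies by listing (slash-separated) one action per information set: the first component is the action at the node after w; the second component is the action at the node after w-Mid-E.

1

Row for w/c/A/In (columns Hi/q, Hi/r, Lo/q, Lo/r, Mid/q, Mid/r): (6,2) (6,2) (3,0) (3,0) (1,5) (1,5).
Every one of Eve's information sets is on the play path for some reply by Finn when Eve follows w/c/A/In.
Changing the action at any of them therefore changes at least one column, so only w/c/A/In itself gives this row.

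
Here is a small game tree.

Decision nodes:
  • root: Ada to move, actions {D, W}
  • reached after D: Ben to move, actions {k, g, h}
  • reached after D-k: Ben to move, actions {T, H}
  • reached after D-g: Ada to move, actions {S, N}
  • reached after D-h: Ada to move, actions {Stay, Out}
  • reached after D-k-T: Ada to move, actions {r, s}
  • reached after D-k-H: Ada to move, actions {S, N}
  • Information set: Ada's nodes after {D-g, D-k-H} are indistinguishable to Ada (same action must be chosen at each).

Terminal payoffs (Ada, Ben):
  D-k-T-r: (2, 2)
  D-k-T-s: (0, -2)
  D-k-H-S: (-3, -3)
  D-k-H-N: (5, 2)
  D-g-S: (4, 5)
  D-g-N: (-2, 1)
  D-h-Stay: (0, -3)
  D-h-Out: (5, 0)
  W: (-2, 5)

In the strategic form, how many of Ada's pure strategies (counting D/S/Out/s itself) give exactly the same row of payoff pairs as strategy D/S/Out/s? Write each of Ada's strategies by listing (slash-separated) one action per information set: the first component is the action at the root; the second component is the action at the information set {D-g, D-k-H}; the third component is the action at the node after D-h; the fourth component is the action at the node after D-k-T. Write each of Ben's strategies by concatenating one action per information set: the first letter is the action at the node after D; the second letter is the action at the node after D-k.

1

Row for D/S/Out/s (columns kT, kH, gT, gH, hT, hH): (0,-2) (-3,-3) (4,5) (4,5) (5,0) (5,0).
Every one of Ada's information sets is on the play path for some reply by Ben when Ada follows D/S/Out/s.
Changing the action at any of them therefore changes at least one column, so only D/S/Out/s itself gives this row.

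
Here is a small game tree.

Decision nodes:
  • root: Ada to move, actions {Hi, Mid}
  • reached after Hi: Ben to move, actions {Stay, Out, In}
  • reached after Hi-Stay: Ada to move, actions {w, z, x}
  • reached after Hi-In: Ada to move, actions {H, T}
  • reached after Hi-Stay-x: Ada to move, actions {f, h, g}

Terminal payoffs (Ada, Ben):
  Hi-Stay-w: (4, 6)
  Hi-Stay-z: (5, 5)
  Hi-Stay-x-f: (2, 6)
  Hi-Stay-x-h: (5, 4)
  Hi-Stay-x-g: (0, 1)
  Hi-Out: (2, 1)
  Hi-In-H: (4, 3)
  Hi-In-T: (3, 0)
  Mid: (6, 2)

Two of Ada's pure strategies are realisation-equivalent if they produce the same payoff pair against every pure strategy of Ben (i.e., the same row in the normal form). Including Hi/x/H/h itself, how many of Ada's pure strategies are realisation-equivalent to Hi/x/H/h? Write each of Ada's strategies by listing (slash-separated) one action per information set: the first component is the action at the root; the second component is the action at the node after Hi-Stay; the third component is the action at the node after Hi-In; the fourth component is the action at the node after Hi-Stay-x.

1

Row for Hi/x/H/h (columns Stay, Out, In): (5,4) (2,1) (4,3).
Every one of Ada's information sets is on the play path for some reply by Ben when Ada follows Hi/x/H/h.
Changing the action at any of them therefore changes at least one column, so only Hi/x/H/h itself gives this row.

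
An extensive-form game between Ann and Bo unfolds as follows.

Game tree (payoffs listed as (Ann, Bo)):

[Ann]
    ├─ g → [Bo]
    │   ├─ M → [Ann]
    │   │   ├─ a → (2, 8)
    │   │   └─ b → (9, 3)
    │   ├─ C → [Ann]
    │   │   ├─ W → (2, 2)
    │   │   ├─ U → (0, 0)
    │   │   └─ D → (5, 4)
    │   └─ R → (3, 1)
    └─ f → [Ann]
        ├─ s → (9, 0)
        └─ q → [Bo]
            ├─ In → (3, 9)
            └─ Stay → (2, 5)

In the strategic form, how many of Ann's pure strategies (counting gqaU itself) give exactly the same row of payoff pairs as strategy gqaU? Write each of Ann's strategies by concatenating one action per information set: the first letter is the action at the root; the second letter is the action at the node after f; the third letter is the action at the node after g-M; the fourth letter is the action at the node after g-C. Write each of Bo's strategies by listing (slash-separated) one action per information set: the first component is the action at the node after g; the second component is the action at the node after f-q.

Row for gqaU (columns M/In, M/Stay, C/In, C/Stay, R/In, R/Stay): (2,8) (2,8) (0,0) (0,0) (3,1) (3,1).
Under gqaU, Ann's choice at the node after f can never be reached regardless of what Bo does, so varying those choices leaves every outcome unchanged.
Holding the reachable choices fixed and varying the unreachable one freely already gives 2 equivalent strategies.
No other strategy reproduces this row, so those 2 are the full class: gsaU, gqaU.

2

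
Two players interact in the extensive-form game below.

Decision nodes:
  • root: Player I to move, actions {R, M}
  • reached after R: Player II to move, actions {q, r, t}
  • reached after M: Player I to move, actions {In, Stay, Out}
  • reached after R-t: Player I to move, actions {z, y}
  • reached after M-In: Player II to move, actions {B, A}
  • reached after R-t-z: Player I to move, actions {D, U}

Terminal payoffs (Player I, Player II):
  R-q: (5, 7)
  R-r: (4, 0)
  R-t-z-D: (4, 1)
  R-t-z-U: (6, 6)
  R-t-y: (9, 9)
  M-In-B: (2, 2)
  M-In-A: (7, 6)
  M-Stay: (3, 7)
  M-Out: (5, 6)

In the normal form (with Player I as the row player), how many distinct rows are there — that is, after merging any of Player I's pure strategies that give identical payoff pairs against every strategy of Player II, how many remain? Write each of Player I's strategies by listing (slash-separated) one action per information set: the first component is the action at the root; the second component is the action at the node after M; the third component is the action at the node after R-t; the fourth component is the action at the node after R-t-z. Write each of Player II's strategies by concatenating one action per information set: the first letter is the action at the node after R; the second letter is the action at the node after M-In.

6

Player I has 24 pure strategies: R/In/z/D, R/In/z/U, R/In/y/D, R/In/y/U, R/Stay/z/D, R/Stay/z/U, R/Stay/y/D, R/Stay/y/U, R/Out/z/D, R/Out/z/U, R/Out/y/D, R/Out/y/U, M/In/z/D, M/In/z/U, M/In/y/D, M/In/y/U, M/Stay/z/D, M/Stay/z/U, M/Stay/y/D, M/Stay/y/U, M/Out/z/D, M/Out/z/U, M/Out/y/D, M/Out/y/U. Columns: qB, qA, rB, rA, tB, tA.
{R/In/z/D, R/Stay/z/D, R/Out/z/D} → row (5,7) (5,7) (4,0) (4,0) (4,1) (4,1)
{R/In/z/U, R/Stay/z/U, R/Out/z/U} → row (5,7) (5,7) (4,0) (4,0) (6,6) (6,6)
{R/In/y/D, R/In/y/U, R/Stay/y/D, R/Stay/y/U, R/Out/y/D, R/Out/y/U} → row (5,7) (5,7) (4,0) (4,0) (9,9) (9,9)
{M/In/z/D, M/In/z/U, M/In/y/D, M/In/y/U} → row (2,2) (7,6) (2,2) (7,6) (2,2) (7,6)
{M/Stay/z/D, M/Stay/z/U, M/Stay/y/D, M/Stay/y/U} → row (3,7) (3,7) (3,7) (3,7) (3,7) (3,7)
{M/Out/z/D, M/Out/z/U, M/Out/y/D, M/Out/y/U} → row (5,6) (5,6) (5,6) (5,6) (5,6) (5,6)
That's 6 distinct rows out of 24 strategies.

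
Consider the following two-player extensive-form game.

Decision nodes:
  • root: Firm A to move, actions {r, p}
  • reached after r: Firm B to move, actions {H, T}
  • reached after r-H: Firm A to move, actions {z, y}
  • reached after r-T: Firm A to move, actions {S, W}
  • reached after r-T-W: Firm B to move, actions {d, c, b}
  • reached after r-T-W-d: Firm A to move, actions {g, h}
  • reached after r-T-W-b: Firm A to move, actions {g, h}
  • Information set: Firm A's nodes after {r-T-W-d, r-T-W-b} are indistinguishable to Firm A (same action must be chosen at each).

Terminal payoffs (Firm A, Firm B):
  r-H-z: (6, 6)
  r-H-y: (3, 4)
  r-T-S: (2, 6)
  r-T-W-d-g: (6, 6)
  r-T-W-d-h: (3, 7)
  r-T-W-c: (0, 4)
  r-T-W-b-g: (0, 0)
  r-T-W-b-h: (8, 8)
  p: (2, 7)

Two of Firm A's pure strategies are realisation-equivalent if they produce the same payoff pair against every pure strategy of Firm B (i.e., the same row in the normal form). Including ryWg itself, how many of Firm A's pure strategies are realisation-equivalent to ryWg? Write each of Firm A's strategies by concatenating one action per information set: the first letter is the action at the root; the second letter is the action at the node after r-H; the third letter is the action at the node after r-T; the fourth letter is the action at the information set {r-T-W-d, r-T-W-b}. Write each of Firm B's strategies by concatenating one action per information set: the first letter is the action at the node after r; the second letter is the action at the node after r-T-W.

1

Row for ryWg (columns Hd, Hc, Hb, Td, Tc, Tb): (3,4) (3,4) (3,4) (6,6) (0,4) (0,0).
Every one of Firm A's information sets is on the play path for some reply by Firm B when Firm A follows ryWg.
Changing the action at any of them therefore changes at least one column, so only ryWg itself gives this row.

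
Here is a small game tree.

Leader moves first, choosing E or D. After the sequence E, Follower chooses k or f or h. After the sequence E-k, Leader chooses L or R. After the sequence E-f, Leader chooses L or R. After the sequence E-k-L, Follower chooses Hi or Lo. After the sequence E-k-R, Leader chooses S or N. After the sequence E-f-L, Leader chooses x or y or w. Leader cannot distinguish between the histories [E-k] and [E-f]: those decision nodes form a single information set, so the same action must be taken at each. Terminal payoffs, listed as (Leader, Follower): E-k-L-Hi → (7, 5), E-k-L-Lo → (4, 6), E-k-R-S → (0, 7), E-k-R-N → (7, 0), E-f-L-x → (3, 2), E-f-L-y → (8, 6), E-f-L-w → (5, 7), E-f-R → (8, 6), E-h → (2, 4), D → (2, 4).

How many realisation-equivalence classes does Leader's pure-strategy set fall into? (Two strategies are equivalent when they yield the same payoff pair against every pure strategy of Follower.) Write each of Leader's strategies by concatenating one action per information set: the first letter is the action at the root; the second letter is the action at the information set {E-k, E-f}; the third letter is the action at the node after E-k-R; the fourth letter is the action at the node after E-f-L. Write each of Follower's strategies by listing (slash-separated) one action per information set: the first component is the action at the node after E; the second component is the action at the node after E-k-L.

6

Leader has 24 pure strategies: ELSx, ELSy, ELSw, ELNx, ELNy, ELNw, ERSx, ERSy, ERSw, ERNx, ERNy, ERNw, DLSx, DLSy, DLSw, DLNx, DLNy, DLNw, DRSx, DRSy, DRSw, DRNx, DRNy, DRNw. Columns: k/Hi, k/Lo, f/Hi, f/Lo, h/Hi, h/Lo.
{ELSx, ELNx} → row (7,5) (4,6) (3,2) (3,2) (2,4) (2,4)
{ELSy, ELNy} → row (7,5) (4,6) (8,6) (8,6) (2,4) (2,4)
{ELSw, ELNw} → row (7,5) (4,6) (5,7) (5,7) (2,4) (2,4)
{ERSx, ERSy, ERSw} → row (0,7) (0,7) (8,6) (8,6) (2,4) (2,4)
{ERNx, ERNy, ERNw} → row (7,0) (7,0) (8,6) (8,6) (2,4) (2,4)
{DLSx, DLSy, DLSw, DLNx, DLNy, DLNw, DRSx, DRSy, DRSw, DRNx, DRNy, DRNw} → row (2,4) (2,4) (2,4) (2,4) (2,4) (2,4)
That's 6 distinct rows out of 24 strategies.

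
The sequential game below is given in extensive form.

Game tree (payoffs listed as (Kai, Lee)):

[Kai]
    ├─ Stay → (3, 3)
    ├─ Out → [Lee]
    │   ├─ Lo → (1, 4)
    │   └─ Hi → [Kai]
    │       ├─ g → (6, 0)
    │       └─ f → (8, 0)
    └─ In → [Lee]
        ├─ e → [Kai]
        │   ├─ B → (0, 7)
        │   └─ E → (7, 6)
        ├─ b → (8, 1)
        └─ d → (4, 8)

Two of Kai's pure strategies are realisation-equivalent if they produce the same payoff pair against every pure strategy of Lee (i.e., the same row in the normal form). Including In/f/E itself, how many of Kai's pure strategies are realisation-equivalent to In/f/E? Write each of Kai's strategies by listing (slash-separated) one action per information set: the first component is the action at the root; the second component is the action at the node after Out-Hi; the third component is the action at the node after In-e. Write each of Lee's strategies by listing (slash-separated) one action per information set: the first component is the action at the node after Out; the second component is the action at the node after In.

Row for In/f/E (columns Lo/e, Lo/b, Lo/d, Hi/e, Hi/b, Hi/d): (7,6) (8,1) (4,8) (7,6) (8,1) (4,8).
Under In/f/E, Kai's choice at the node after Out-Hi can never be reached regardless of what Lee does, so varying those choices leaves every outcome unchanged.
Holding the reachable choices fixed and varying the unreachable one freely already gives 2 equivalent strategies.
No other strategy reproduces this row, so those 2 are the full class: In/g/E, In/f/E.

2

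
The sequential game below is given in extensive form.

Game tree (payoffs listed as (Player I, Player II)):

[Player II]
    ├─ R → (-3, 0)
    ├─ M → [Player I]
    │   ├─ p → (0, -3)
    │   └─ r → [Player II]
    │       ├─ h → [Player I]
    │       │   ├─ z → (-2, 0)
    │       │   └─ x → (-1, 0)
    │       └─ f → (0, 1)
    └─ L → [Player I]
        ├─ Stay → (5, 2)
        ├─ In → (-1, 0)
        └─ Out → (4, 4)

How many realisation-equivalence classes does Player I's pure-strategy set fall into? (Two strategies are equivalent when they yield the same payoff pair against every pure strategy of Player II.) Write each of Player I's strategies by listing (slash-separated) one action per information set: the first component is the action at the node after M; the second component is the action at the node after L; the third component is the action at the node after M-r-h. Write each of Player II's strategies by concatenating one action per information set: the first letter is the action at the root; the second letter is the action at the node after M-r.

9

Player I has 12 pure strategies: p/Stay/z, p/Stay/x, p/In/z, p/In/x, p/Out/z, p/Out/x, r/Stay/z, r/Stay/x, r/In/z, r/In/x, r/Out/z, r/Out/x. Columns: Rh, Rf, Mh, Mf, Lh, Lf.
{p/Stay/z, p/Stay/x} → row (-3,0) (-3,0) (0,-3) (0,-3) (5,2) (5,2)
{p/In/z, p/In/x} → row (-3,0) (-3,0) (0,-3) (0,-3) (-1,0) (-1,0)
{p/Out/z, p/Out/x} → row (-3,0) (-3,0) (0,-3) (0,-3) (4,4) (4,4)
{r/Stay/z} → row (-3,0) (-3,0) (-2,0) (0,1) (5,2) (5,2)
{r/Stay/x} → row (-3,0) (-3,0) (-1,0) (0,1) (5,2) (5,2)
{r/In/z} → row (-3,0) (-3,0) (-2,0) (0,1) (-1,0) (-1,0)
{r/In/x} → row (-3,0) (-3,0) (-1,0) (0,1) (-1,0) (-1,0)
{r/Out/z} → row (-3,0) (-3,0) (-2,0) (0,1) (4,4) (4,4)
{r/Out/x} → row (-3,0) (-3,0) (-1,0) (0,1) (4,4) (4,4)
That's 9 distinct rows out of 12 strategies.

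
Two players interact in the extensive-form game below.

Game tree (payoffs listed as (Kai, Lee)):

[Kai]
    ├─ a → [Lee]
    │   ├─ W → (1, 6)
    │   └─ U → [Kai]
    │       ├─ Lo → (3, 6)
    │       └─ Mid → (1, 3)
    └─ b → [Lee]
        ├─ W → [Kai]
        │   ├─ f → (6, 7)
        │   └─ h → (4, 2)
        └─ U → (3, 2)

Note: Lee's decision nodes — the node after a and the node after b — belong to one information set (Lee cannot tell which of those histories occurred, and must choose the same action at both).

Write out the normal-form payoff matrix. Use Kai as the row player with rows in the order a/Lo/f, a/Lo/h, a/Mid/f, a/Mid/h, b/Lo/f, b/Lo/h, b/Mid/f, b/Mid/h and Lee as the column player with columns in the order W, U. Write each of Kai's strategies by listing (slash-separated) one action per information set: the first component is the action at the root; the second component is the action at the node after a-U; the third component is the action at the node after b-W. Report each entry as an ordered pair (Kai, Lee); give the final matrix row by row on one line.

a/Lo/f: (1,6) (3,6) | a/Lo/h: (1,6) (3,6) | a/Mid/f: (1,6) (1,3) | a/Mid/h: (1,6) (1,3) | b/Lo/f: (6,7) (3,2) | b/Lo/h: (4,2) (3,2) | b/Mid/f: (6,7) (3,2) | b/Mid/h: (4,2) (3,2)

Row a/Lo/f: W→(1,6), U→(3,6)
Row a/Lo/h: W→(1,6), U→(3,6)
Row a/Mid/f: W→(1,6), U→(1,3)
Row a/Mid/h: W→(1,6), U→(1,3)
Row b/Lo/f: W→(6,7), U→(3,2)
Row b/Lo/h: W→(4,2), U→(3,2)
Row b/Mid/f: W→(6,7), U→(3,2)
Row b/Mid/h: W→(4,2), U→(3,2)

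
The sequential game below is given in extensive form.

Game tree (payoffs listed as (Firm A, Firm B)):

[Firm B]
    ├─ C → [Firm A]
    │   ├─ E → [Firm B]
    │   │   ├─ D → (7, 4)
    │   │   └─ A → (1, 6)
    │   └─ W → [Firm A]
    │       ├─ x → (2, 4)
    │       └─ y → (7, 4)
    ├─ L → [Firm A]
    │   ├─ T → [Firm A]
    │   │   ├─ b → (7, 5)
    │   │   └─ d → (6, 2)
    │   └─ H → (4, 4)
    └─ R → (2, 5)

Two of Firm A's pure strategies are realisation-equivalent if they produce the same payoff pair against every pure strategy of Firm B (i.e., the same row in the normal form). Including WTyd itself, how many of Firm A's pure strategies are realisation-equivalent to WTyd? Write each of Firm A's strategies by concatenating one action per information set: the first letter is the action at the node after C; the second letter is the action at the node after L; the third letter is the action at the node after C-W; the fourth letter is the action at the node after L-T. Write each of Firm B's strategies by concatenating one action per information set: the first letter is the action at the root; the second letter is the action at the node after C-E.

Row for WTyd (columns CD, CA, LD, LA, RD, RA): (7,4) (7,4) (6,2) (6,2) (2,5) (2,5).
Every one of Firm A's information sets is on the play path for some reply by Firm B when Firm A follows WTyd.
Changing the action at any of them therefore changes at least one column, so only WTyd itself gives this row.

1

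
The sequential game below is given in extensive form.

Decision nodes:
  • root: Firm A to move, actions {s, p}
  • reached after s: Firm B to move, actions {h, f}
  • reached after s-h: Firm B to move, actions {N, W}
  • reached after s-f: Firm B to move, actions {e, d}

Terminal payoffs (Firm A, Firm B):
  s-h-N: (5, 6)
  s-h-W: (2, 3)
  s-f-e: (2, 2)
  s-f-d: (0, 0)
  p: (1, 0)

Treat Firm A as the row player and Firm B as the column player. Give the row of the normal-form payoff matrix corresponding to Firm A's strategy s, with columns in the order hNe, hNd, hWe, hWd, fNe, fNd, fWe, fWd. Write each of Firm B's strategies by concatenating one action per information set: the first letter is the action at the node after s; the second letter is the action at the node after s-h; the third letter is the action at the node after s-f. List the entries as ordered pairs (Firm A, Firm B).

(5,6) (5,6) (2,3) (2,3) (2,2) (0,0) (2,2) (0,0)

vs hNe: Firm A plays s → Firm B plays h at [s] → Firm B plays N at [s-h] → (5, 6)
vs hNd: Firm A plays s → Firm B plays h at [s] → Firm B plays N at [s-h] → (5, 6)
vs hWe: Firm A plays s → Firm B plays h at [s] → Firm B plays W at [s-h] → (2, 3)
vs hWd: Firm A plays s → Firm B plays h at [s] → Firm B plays W at [s-h] → (2, 3)
vs fNe: Firm A plays s → Firm B plays f at [s] → Firm B plays e at [s-f] → (2, 2)
vs fNd: Firm A plays s → Firm B plays f at [s] → Firm B plays d at [s-f] → (0, 0)
vs fWe: Firm A plays s → Firm B plays f at [s] → Firm B plays e at [s-f] → (2, 2)
vs fWd: Firm A plays s → Firm B plays f at [s] → Firm B plays d at [s-f] → (0, 0)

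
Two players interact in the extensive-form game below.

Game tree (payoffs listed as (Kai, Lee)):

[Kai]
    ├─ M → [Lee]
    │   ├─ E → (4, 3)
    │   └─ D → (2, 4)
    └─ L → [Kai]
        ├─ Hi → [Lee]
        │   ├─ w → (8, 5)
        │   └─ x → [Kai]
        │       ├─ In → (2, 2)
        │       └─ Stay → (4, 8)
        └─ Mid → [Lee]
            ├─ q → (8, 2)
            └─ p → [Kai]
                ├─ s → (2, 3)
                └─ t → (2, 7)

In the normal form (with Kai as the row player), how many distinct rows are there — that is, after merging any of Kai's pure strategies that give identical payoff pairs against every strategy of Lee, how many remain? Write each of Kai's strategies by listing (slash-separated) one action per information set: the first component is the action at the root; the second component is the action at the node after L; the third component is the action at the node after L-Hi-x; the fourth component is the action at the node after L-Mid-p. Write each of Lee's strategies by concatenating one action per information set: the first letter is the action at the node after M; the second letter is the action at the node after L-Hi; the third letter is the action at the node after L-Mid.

5

Kai has 16 pure strategies: M/Hi/In/s, M/Hi/In/t, M/Hi/Stay/s, M/Hi/Stay/t, M/Mid/In/s, M/Mid/In/t, M/Mid/Stay/s, M/Mid/Stay/t, L/Hi/In/s, L/Hi/In/t, L/Hi/Stay/s, L/Hi/Stay/t, L/Mid/In/s, L/Mid/In/t, L/Mid/Stay/s, L/Mid/Stay/t. Columns: Ewq, Ewp, Exq, Exp, Dwq, Dwp, Dxq, Dxp.
{M/Hi/In/s, M/Hi/In/t, M/Hi/Stay/s, M/Hi/Stay/t, M/Mid/In/s, M/Mid/In/t, M/Mid/Stay/s, M/Mid/Stay/t} → row (4,3) (4,3) (4,3) (4,3) (2,4) (2,4) (2,4) (2,4)
{L/Hi/In/s, L/Hi/In/t} → row (8,5) (8,5) (2,2) (2,2) (8,5) (8,5) (2,2) (2,2)
{L/Hi/Stay/s, L/Hi/Stay/t} → row (8,5) (8,5) (4,8) (4,8) (8,5) (8,5) (4,8) (4,8)
{L/Mid/In/s, L/Mid/Stay/s} → row (8,2) (2,3) (8,2) (2,3) (8,2) (2,3) (8,2) (2,3)
{L/Mid/In/t, L/Mid/Stay/t} → row (8,2) (2,7) (8,2) (2,7) (8,2) (2,7) (8,2) (2,7)
That's 5 distinct rows out of 16 strategies.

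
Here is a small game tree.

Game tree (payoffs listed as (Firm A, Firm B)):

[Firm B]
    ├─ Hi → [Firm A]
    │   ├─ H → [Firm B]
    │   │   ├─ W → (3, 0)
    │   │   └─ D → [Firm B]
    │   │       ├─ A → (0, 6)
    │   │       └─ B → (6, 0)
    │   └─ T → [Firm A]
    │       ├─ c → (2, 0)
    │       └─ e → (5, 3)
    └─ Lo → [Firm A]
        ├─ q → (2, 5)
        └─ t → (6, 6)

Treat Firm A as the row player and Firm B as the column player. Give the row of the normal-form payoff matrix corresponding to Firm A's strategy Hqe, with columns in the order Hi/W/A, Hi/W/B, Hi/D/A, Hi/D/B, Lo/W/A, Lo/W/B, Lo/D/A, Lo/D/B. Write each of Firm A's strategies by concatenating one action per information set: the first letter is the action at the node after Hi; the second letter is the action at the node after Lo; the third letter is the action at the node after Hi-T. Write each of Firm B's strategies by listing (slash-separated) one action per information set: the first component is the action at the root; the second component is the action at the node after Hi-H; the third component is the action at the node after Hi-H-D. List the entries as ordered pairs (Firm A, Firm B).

(3,0) (3,0) (0,6) (6,0) (2,5) (2,5) (2,5) (2,5)

vs Hi/W/A: Firm B plays Hi → Firm A plays H at [Hi] → Firm B plays W at [Hi-H] → (3, 0)
vs Hi/W/B: Firm B plays Hi → Firm A plays H at [Hi] → Firm B plays W at [Hi-H] → (3, 0)
vs Hi/D/A: Firm B plays Hi → Firm A plays H at [Hi] → Firm B plays D at [Hi-H] → Firm B plays A at [Hi-H-D] → (0, 6)
vs Hi/D/B: Firm B plays Hi → Firm A plays H at [Hi] → Firm B plays D at [Hi-H] → Firm B plays B at [Hi-H-D] → (6, 0)
vs Lo/W/A: Firm B plays Lo → Firm A plays q at [Lo] → (2, 5)
vs Lo/W/B: Firm B plays Lo → Firm A plays q at [Lo] → (2, 5)
vs Lo/D/A: Firm B plays Lo → Firm A plays q at [Lo] → (2, 5)
vs Lo/D/B: Firm B plays Lo → Firm A plays q at [Lo] → (2, 5)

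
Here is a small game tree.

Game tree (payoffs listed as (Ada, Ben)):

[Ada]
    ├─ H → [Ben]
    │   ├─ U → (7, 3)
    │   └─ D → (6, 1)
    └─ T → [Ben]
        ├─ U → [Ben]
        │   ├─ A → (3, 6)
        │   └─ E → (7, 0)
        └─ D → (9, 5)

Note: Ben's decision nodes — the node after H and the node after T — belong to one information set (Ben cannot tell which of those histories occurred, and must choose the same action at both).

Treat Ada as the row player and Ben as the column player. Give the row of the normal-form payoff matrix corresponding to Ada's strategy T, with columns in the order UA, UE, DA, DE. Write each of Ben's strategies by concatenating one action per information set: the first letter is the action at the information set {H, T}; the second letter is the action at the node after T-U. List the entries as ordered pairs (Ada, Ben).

(3,6) (7,0) (9,5) (9,5)

vs UA: Ada plays T → Ben plays U at [T] → Ben plays A at [T-U] → (3, 6)
vs UE: Ada plays T → Ben plays U at [T] → Ben plays E at [T-U] → (7, 0)
vs DA: Ada plays T → Ben plays D at [T] → (9, 5)
vs DE: Ada plays T → Ben plays D at [T] → (9, 5)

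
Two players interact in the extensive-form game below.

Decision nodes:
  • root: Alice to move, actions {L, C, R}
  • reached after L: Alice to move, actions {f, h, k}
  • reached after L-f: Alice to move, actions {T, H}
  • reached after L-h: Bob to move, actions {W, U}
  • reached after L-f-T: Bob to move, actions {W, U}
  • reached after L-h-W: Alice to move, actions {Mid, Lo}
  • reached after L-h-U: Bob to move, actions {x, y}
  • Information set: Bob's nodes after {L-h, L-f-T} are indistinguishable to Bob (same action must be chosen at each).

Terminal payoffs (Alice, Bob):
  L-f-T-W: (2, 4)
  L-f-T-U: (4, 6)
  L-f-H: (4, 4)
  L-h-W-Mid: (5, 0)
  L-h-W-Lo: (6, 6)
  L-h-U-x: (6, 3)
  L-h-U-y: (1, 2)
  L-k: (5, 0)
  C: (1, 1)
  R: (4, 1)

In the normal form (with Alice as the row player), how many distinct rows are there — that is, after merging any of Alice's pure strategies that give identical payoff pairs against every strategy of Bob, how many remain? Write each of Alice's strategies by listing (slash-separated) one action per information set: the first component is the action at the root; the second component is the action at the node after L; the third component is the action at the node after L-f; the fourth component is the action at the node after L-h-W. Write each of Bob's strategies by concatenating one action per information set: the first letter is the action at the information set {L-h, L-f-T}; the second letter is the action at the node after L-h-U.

7

Alice has 36 pure strategies: L/f/T/Mid, L/f/T/Lo, L/f/H/Mid, L/f/H/Lo, L/h/T/Mid, L/h/T/Lo, L/h/H/Mid, L/h/H/Lo, L/k/T/Mid, L/k/T/Lo, L/k/H/Mid, L/k/H/Lo, C/f/T/Mid, C/f/T/Lo, C/f/H/Mid, C/f/H/Lo, C/h/T/Mid, C/h/T/Lo, C/h/H/Mid, C/h/H/Lo, C/k/T/Mid, C/k/T/Lo, C/k/H/Mid, C/k/H/Lo, R/f/T/Mid, R/f/T/Lo, R/f/H/Mid, R/f/H/Lo, R/h/T/Mid, R/h/T/Lo, R/h/H/Mid, R/h/H/Lo, R/k/T/Mid, R/k/T/Lo, R/k/H/Mid, R/k/H/Lo. Columns: Wx, Wy, Ux, Uy.
{L/f/T/Mid, L/f/T/Lo} → row (2,4) (2,4) (4,6) (4,6)
{L/f/H/Mid, L/f/H/Lo} → row (4,4) (4,4) (4,4) (4,4)
{L/h/T/Mid, L/h/H/Mid} → row (5,0) (5,0) (6,3) (1,2)
{L/h/T/Lo, L/h/H/Lo} → row (6,6) (6,6) (6,3) (1,2)
{L/k/T/Mid, L/k/T/Lo, L/k/H/Mid, L/k/H/Lo} → row (5,0) (5,0) (5,0) (5,0)
{C/f/T/Mid, C/f/T/Lo, C/f/H/Mid, C/f/H/Lo, C/h/T/Mid, C/h/T/Lo, C/h/H/Mid, C/h/H/Lo, C/k/T/Mid, C/k/T/Lo, C/k/H/Mid, C/k/H/Lo} → row (1,1) (1,1) (1,1) (1,1)
{R/f/T/Mid, R/f/T/Lo, R/f/H/Mid, R/f/H/Lo, R/h/T/Mid, R/h/T/Lo, R/h/H/Mid, R/h/H/Lo, R/k/T/Mid, R/k/T/Lo, R/k/H/Mid, R/k/H/Lo} → row (4,1) (4,1) (4,1) (4,1)
That's 7 distinct rows out of 36 strategies.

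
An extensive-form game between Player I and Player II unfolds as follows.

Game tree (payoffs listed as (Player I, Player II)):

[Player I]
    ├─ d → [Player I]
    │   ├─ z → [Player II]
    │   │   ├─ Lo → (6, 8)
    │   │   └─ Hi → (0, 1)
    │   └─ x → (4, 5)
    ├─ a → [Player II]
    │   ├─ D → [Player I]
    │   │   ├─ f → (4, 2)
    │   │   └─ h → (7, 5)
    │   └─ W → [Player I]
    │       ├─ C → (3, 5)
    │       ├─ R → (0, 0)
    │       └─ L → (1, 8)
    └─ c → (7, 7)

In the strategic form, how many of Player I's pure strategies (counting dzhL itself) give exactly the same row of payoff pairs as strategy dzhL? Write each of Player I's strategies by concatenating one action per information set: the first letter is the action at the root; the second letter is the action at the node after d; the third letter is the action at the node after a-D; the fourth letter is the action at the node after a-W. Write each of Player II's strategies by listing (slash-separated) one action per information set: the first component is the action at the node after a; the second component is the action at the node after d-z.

Row for dzhL (columns D/Lo, D/Hi, W/Lo, W/Hi): (6,8) (0,1) (6,8) (0,1).
Under dzhL, Player I's choice at the node after a-D and at the node after a-W can never be reached regardless of what Player II does, so varying those choices leaves every outcome unchanged.
Holding the reachable choices fixed and varying the unreachable ones freely already gives 2 × 3 = 6 equivalent strategies.
No other strategy reproduces this row, so those 6 are the full class: dzfC, dzfR, dzfL, dzhC, dzhR, dzhL.

6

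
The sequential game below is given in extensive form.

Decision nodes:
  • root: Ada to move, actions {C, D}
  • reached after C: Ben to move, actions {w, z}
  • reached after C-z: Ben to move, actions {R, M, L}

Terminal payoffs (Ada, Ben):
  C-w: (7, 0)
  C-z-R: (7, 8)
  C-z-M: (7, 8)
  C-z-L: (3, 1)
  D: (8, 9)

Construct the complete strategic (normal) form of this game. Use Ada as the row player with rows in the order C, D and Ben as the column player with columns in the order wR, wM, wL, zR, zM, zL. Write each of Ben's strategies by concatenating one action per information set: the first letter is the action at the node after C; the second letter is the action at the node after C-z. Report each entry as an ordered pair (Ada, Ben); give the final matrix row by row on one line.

C: (7,0) (7,0) (7,0) (7,8) (7,8) (3,1) | D: (8,9) (8,9) (8,9) (8,9) (8,9) (8,9)

Row C: wR→(7,0), wM→(7,0), wL→(7,0), zR→(7,8), zM→(7,8), zL→(3,1)
Row D: wR→(8,9), wM→(8,9), wL→(8,9), zR→(8,9), zM→(8,9), zL→(8,9)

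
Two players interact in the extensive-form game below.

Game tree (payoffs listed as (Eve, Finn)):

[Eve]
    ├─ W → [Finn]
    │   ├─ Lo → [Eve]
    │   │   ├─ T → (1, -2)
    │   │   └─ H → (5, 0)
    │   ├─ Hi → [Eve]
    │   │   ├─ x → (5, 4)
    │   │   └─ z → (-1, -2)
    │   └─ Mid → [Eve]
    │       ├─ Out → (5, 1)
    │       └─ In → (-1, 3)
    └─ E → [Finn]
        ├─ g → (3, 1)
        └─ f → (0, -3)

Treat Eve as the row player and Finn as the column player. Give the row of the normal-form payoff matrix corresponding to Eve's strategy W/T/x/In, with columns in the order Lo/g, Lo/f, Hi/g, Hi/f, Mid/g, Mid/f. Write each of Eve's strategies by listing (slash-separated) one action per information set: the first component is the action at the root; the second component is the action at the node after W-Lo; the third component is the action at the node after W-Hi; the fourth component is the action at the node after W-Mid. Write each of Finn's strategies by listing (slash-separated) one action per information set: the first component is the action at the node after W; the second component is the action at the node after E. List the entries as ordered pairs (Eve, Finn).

vs Lo/g: Eve plays W → Finn plays Lo at [W] → Eve plays T at [W-Lo] → (1, -2)
vs Lo/f: Eve plays W → Finn plays Lo at [W] → Eve plays T at [W-Lo] → (1, -2)
vs Hi/g: Eve plays W → Finn plays Hi at [W] → Eve plays x at [W-Hi] → (5, 4)
vs Hi/f: Eve plays W → Finn plays Hi at [W] → Eve plays x at [W-Hi] → (5, 4)
vs Mid/g: Eve plays W → Finn plays Mid at [W] → Eve plays In at [W-Mid] → (-1, 3)
vs Mid/f: Eve plays W → Finn plays Mid at [W] → Eve plays In at [W-Mid] → (-1, 3)

(1,-2) (1,-2) (5,4) (5,4) (-1,3) (-1,3)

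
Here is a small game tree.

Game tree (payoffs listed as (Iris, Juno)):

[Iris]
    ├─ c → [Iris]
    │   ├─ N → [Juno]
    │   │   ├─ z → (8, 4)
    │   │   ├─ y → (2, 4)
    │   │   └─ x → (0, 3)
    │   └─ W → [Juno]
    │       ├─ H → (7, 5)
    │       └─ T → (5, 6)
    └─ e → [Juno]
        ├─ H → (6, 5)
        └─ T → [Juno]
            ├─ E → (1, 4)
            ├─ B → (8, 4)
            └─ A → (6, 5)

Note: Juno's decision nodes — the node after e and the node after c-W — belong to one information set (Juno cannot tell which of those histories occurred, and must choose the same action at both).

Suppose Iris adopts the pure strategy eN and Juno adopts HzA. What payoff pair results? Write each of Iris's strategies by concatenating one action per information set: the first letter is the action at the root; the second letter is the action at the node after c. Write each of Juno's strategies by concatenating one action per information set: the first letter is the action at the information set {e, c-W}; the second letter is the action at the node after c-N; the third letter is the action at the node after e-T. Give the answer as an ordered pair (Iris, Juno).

Trace the play path from the root:
  Iris plays e
  Juno plays H at [e]
→ terminal payoff (6, 5).
(Iris's choice at the node after c is never reached on this path, so it doesn't affect the outcome.)

(6, 5)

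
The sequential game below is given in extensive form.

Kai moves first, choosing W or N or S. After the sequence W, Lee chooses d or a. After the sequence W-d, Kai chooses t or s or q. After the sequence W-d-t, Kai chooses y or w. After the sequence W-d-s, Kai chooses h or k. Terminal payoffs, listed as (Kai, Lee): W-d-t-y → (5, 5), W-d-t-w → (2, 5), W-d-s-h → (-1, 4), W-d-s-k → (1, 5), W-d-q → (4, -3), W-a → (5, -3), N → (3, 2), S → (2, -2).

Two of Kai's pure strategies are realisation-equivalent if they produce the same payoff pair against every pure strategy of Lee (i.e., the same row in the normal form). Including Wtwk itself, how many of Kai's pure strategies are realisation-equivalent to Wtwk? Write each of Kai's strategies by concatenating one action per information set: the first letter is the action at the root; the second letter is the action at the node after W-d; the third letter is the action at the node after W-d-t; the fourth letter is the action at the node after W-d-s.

Row for Wtwk (columns d, a): (2,5) (5,-3).
Under Wtwk, Kai's choice at the node after W-d-s can never be reached regardless of what Lee does, so varying those choices leaves every outcome unchanged.
Holding the reachable choices fixed and varying the unreachable one freely already gives 2 equivalent strategies.
No other strategy reproduces this row, so those 2 are the full class: Wtwh, Wtwk.

2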